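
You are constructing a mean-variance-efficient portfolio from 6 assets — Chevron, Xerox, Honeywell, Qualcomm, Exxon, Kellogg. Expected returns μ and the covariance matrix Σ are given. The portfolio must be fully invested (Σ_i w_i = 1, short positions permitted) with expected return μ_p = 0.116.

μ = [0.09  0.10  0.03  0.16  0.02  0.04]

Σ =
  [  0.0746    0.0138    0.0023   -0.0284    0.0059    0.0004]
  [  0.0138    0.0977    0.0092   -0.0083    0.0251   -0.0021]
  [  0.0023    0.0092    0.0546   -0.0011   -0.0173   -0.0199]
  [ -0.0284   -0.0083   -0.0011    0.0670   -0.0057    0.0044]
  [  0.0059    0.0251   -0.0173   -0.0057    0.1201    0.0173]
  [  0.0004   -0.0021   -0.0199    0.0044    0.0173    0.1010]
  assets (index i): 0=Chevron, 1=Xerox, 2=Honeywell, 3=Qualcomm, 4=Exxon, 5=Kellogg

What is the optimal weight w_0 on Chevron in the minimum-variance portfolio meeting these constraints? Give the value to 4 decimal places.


x=Σ⁻¹μ = [2.3388  0.9381  0.5030  3.4849  0.0436  0.3461]
y=Σ⁻¹𝟙 = [20.2626  5.0484  24.4329  24.5309  9.2178  12.0922]
a=μᵀx=0.891686  b=𝟙ᵀx=7.654455  c=𝟙ᵀy=95.584817  D=ac−b²=26.640986
λ₁=(c·0.116−b)/D = (95.584817·0.116−7.654455)/26.640986 = 0.128876
λ₂=(a−b·0.116)/D = (0.891686−7.654455·0.116)/26.640986 = 0.000141
w* = 0.128876·x + 0.000141·y:
  w_0 = 0.128876·2.3388 + 0.000141·20.2626 = 0.3043  (Chevron)
  w_1 = 0.128876·0.9381 + 0.000141·5.0484 = 0.1216  (Xerox)
  w_2 = 0.128876·0.5030 + 0.000141·24.4329 = 0.0683  (Honeywell)
  w_3 = 0.128876·3.4849 + 0.000141·24.5309 = 0.4526  (Qualcomm)
  w_4 = 0.128876·0.0436 + 0.000141·9.2178 = 0.0069  (Exxon)
  w_5 = 0.128876·0.3461 + 0.000141·12.0922 = 0.0463  (Kellogg)
Σw_i=1.0000  μᵀw=0.1160
σ²=wᵀΣw=λ₁·μ_p+λ₂ = 0.128876·0.116 + 0.000141 = 0.015091 ≈ 0.0151

0.3043


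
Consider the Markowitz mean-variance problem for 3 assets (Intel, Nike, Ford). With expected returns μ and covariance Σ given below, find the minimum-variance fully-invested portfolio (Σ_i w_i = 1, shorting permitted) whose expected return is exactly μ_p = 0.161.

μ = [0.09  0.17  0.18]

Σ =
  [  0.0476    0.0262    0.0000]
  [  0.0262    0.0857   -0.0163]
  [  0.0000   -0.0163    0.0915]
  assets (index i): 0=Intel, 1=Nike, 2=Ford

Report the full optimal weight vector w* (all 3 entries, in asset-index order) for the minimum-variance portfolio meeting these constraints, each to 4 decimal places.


0.1667  0.3995  0.4338

p=Σ⁻¹μ = [0.6629  2.2307  2.3646]
q=Σ⁻¹𝟙 = [15.9552  9.1805  12.5644]
a=μᵀp=0.864517  b=𝟙ᵀp=5.258257  c=𝟙ᵀq=37.700191  D=ac−b²=4.943189
λ₁=(c·0.161−b)/D = (37.700191·0.161−5.258257)/4.943189 = 0.164160
λ₂=(a−b·0.161)/D = (0.864517−5.258257·0.161)/4.943189 = 0.003629
w* = 0.164160·p + 0.003629·q:
  w_0 = 0.164160·0.6629 + 0.003629·15.9552 = 0.1667  (Intel)
  w_1 = 0.164160·2.2307 + 0.003629·9.1805 = 0.3995  (Nike)
  w_2 = 0.164160·2.3646 + 0.003629·12.5644 = 0.4338  (Ford)
Σw_i=1.0000  μᵀw=0.1610
σ²=wᵀΣw=λ₁·μ_p+λ₂ = 0.164160·0.161 + 0.003629 = 0.030059 ≈ 0.0301


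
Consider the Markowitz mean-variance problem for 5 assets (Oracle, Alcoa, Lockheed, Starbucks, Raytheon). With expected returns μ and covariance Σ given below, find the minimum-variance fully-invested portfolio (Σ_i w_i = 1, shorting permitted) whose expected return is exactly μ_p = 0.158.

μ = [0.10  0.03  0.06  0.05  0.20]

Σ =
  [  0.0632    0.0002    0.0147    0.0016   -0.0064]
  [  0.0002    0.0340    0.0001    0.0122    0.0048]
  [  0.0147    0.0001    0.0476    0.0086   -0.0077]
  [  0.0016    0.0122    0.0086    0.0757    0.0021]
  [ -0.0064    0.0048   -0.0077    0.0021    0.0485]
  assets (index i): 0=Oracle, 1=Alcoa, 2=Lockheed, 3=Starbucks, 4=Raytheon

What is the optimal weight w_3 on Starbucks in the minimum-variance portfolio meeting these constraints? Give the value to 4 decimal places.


0.0319

u=Σ⁻¹μ = [1.7061  0.1113  1.4113  0.3200  4.5480]
v=Σ⁻¹𝟙 = [13.3924  23.8079  19.3867  6.2541  22.8367]
a=μᵀu=1.184236  b=𝟙ᵀu=8.096718  c=𝟙ᵀv=85.677742  D=ac−b²=35.905824
λ₁=(c·0.158−b)/D = (85.677742·0.158−8.096718)/35.905824 = 0.151518
λ₂=(a−b·0.158)/D = (1.184236−8.096718·0.158)/35.905824 = -0.002647
w* = 0.151518·u + -0.002647·v:
  w_0 = 0.151518·1.7061 + -0.002647·13.3924 = 0.2231  (Oracle)
  w_1 = 0.151518·0.1113 + -0.002647·23.8079 = -0.0462  (Alcoa)
  w_2 = 0.151518·1.4113 + -0.002647·19.3867 = 0.1625  (Lockheed)
  w_3 = 0.151518·0.3200 + -0.002647·6.2541 = 0.0319  (Starbucks)
  w_4 = 0.151518·4.5480 + -0.002647·22.8367 = 0.6287  (Raytheon)
Σw_i=1.0000  μᵀw=0.1580
σ²=wᵀΣw=λ₁·μ_p+λ₂ = 0.151518·0.158 + -0.002647 = 0.021293 ≈ 0.0213


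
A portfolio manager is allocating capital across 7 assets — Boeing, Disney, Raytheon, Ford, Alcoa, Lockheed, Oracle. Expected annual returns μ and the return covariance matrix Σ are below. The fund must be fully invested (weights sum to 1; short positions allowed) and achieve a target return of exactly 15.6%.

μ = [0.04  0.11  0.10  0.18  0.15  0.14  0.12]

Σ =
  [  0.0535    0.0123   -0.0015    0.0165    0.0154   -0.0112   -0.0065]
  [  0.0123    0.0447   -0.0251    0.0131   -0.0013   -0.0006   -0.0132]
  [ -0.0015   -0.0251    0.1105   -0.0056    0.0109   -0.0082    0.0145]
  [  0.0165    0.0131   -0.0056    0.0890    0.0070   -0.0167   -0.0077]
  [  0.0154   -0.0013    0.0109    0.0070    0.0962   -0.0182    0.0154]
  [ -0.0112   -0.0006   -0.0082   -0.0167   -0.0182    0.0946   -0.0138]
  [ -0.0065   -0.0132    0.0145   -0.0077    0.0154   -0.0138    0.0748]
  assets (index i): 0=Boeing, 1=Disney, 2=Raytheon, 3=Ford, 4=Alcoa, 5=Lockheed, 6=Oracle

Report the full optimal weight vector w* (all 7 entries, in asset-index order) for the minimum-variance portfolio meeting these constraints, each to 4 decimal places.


p=Σ⁻¹μ = [-0.2940  3.5250  1.5632  2.2335  1.4380  2.6114  2.3134]
q=Σ⁻¹𝟙 = [13.6763  30.4279  14.7902  10.0851  6.6751  19.6994  20.3582]
a=μᵀp=1.793256  b=𝟙ᵀp=13.390619  c=𝟙ᵀq=115.712181  D=ac−b²=28.192833
λ₁=(c·0.156−b)/D = (115.712181·0.156−13.390619)/28.192833 = 0.165307
λ₂=(a−b·0.156)/D = (1.793256−13.390619·0.156)/28.192833 = -0.010488
w* = 0.165307·p + -0.010488·q:
  w_0 = 0.165307·-0.2940 + -0.010488·13.6763 = -0.1920  (Boeing)
  w_1 = 0.165307·3.5250 + -0.010488·30.4279 = 0.2636  (Disney)
  w_2 = 0.165307·1.5632 + -0.010488·14.7902 = 0.1033  (Raytheon)
  w_3 = 0.165307·2.2335 + -0.010488·10.0851 = 0.2634  (Ford)
  w_4 = 0.165307·1.4380 + -0.010488·6.6751 = 0.1677  (Alcoa)
  w_5 = 0.165307·2.6114 + -0.010488·19.6994 = 0.2251  (Lockheed)
  w_6 = 0.165307·2.3134 + -0.010488·20.3582 = 0.1689  (Oracle)
Σw_i=1.0000  μᵀw=0.1560
σ²=wᵀΣw=λ₁·μ_p+λ₂ = 0.165307·0.156 + -0.010488 = 0.015300 ≈ 0.0153

-0.1920  0.2636  0.1033  0.2634  0.1677  0.2251  0.1689


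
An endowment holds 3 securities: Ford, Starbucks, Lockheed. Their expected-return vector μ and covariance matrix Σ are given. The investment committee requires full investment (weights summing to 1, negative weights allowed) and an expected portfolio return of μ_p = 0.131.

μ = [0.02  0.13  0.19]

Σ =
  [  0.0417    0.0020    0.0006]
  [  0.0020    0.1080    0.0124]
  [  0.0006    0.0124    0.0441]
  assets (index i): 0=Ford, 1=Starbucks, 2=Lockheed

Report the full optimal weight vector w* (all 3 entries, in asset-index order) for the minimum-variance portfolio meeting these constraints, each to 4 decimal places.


0.3001  0.1330  0.5669

p=Σ⁻¹μ = [0.3858  0.7259  4.0990]
q=Σ⁻¹𝟙 = [23.3751  6.4682  20.5390]
a=μᵀp=0.880902  b=𝟙ᵀp=5.210775  c=𝟙ᵀq=50.382256  D=ac−b²=17.229650
λ₁=(c·0.131−b)/D = (50.382256·0.131−5.210775)/17.229650 = 0.080634
λ₂=(a−b·0.131)/D = (0.880902−5.210775·0.131)/17.229650 = 0.011509
w* = 0.080634·p + 0.011509·q:
  w_0 = 0.080634·0.3858 + 0.011509·23.3751 = 0.3001  (Ford)
  w_1 = 0.080634·0.7259 + 0.011509·6.4682 = 0.1330  (Starbucks)
  w_2 = 0.080634·4.0990 + 0.011509·20.5390 = 0.5669  (Lockheed)
Σw_i=1.0000  μᵀw=0.1310
σ²=wᵀΣw=λ₁·μ_p+λ₂ = 0.080634·0.131 + 0.011509 = 0.022072 ≈ 0.0221


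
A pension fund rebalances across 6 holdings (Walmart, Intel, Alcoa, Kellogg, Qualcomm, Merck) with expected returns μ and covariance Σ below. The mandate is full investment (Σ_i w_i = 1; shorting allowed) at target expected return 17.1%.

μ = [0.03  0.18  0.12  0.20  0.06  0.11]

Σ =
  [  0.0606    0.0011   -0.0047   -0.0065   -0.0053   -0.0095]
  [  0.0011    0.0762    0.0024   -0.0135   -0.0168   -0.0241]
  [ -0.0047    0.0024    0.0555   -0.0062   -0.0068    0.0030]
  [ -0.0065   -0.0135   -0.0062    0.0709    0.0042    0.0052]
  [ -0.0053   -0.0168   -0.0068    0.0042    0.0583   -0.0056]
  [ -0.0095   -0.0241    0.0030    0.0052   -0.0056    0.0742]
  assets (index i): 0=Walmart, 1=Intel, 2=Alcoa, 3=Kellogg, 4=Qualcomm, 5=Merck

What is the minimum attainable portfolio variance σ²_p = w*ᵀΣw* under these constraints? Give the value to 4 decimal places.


x=Σ⁻¹μ = [1.7359  4.4747  2.7096  3.6819  2.8157  3.0030]
y=Σ⁻¹𝟙 = [27.1132  31.4408  23.7909  20.7324  32.5720  27.2038]
a=μᵀx=2.418334  b=𝟙ᵀx=18.420851  c=𝟙ᵀy=162.853002  D=ac−b²=54.505163
λ₁=(c·0.171−b)/D = (162.853002·0.171−18.420851)/54.505163 = 0.172956
λ₂=(a−b·0.171)/D = (2.418334−18.420851·0.171)/54.505163 = -0.013423
w* = 0.172956·x + -0.013423·y:
  w_0 = 0.172956·1.7359 + -0.013423·27.1132 = -0.0637  (Walmart)
  w_1 = 0.172956·4.4747 + -0.013423·31.4408 = 0.3519  (Intel)
  w_2 = 0.172956·2.7096 + -0.013423·23.7909 = 0.1493  (Alcoa)
  w_3 = 0.172956·3.6819 + -0.013423·20.7324 = 0.3585  (Kellogg)
  w_4 = 0.172956·2.8157 + -0.013423·32.5720 = 0.0498  (Qualcomm)
  w_5 = 0.172956·3.0030 + -0.013423·27.2038 = 0.1542  (Merck)
Σw_i=1.0000  μᵀw=0.1710
σ²=wᵀΣw=λ₁·μ_p+λ₂ = 0.172956·0.171 + -0.013423 = 0.016152 ≈ 0.0162

0.0162


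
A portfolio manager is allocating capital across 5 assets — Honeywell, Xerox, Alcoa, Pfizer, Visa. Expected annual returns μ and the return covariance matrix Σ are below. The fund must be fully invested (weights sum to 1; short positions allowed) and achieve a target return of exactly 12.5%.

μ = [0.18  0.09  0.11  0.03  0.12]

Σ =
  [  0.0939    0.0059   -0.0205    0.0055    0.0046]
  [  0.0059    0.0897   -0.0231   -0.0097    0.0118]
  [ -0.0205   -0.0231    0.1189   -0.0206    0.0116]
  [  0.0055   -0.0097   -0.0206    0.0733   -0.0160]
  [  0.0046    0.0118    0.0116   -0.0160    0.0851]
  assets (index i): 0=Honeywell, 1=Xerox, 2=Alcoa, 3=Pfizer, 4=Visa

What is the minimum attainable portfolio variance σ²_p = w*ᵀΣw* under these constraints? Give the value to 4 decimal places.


0.0193

u=Σ⁻¹μ = [2.0697  1.2561  1.6107  1.1161  1.1144]
v=Σ⁻¹𝟙 = [11.3826  15.4580  16.0788  21.7290  10.8859]
a=μᵀu=0.829972  b=𝟙ᵀu=7.166923  c=𝟙ᵀv=75.534169  D=ac−b²=11.326488
λ₁=(c·0.125−b)/D = (75.534169·0.125−7.166923)/11.326488 = 0.200843
λ₂=(a−b·0.125)/D = (0.829972−7.166923·0.125)/11.326488 = -0.005818
w* = 0.200843·u + -0.005818·v:
  w_0 = 0.200843·2.0697 + -0.005818·11.3826 = 0.3495  (Honeywell)
  w_1 = 0.200843·1.2561 + -0.005818·15.4580 = 0.1624  (Xerox)
  w_2 = 0.200843·1.6107 + -0.005818·16.0788 = 0.2300  (Alcoa)
  w_3 = 0.200843·1.1161 + -0.005818·21.7290 = 0.0978  (Pfizer)
  w_4 = 0.200843·1.1144 + -0.005818·10.8859 = 0.1605  (Visa)
Σw_i=1.0000  μᵀw=0.1250
σ²=wᵀΣw=λ₁·μ_p+λ₂ = 0.200843·0.125 + -0.005818 = 0.019288 ≈ 0.0193


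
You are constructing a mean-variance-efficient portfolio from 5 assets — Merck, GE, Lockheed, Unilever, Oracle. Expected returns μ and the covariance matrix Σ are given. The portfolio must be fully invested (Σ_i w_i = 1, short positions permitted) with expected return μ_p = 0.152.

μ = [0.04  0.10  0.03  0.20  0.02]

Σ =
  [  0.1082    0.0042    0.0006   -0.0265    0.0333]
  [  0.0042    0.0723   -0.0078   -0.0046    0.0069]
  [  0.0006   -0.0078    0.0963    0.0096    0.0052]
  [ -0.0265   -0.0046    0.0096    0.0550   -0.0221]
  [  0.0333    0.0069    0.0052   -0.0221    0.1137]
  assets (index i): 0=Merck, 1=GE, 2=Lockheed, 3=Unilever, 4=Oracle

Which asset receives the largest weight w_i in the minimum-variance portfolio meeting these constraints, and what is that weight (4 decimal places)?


Unilever (0.6343)

u=Σ⁻¹μ = [1.2539  1.5386  -0.0665  4.6292  0.6181]
v=Σ⁻¹𝟙 = [12.5768  14.8755  8.2458  27.7537  9.2263]
a=μᵀu=1.140218  b=𝟙ᵀu=7.973271  c=𝟙ᵀv=72.678175  D=ac−b²=19.295927
λ₁=(c·0.152−b)/D = (72.678175·0.152−7.973271)/19.295927 = 0.159298
λ₂=(a−b·0.152)/D = (1.140218−7.973271·0.152)/19.295927 = -0.003717
w* = 0.159298·u + -0.003717·v:
  w_0 = 0.159298·1.2539 + -0.003717·12.5768 = 0.1530  (Merck)
  w_1 = 0.159298·1.5386 + -0.003717·14.8755 = 0.1898  (GE)
  w_2 = 0.159298·-0.0665 + -0.003717·8.2458 = -0.0412  (Lockheed)
  w_3 = 0.159298·4.6292 + -0.003717·27.7537 = 0.6343  (Unilever)
  w_4 = 0.159298·0.6181 + -0.003717·9.2263 = 0.0642  (Oracle)
Σw_i=1.0000  μᵀw=0.1520
σ²=wᵀΣw=λ₁·μ_p+λ₂ = 0.159298·0.152 + -0.003717 = 0.020497 ≈ 0.0205


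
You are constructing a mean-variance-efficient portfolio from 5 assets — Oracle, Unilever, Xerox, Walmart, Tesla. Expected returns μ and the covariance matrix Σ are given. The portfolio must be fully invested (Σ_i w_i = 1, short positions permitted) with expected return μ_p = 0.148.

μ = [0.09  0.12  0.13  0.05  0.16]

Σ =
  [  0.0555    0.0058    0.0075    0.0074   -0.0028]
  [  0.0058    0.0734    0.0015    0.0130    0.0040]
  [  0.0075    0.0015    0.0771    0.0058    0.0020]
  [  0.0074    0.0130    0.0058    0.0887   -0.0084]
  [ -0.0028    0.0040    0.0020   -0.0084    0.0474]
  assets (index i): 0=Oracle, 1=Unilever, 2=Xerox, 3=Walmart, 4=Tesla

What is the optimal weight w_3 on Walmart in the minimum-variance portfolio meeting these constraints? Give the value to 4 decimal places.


-0.0789

x=Σ⁻¹μ = [1.4093  1.2226  1.4002  0.4959  3.3844]
y=Σ⁻¹𝟙 = [15.5078  9.1693  9.9347  10.1284  22.6151]
a=μᵀx=1.021869  b=𝟙ᵀx=7.912345  c=𝟙ᵀy=67.355129  D=ac−b²=6.222901
λ₁=(c·0.148−b)/D = (67.355129·0.148−7.912345)/6.222901 = 0.330427
λ₂=(a−b·0.148)/D = (1.021869−7.912345·0.148)/6.222901 = -0.023969
w* = 0.330427·x + -0.023969·y:
  w_0 = 0.330427·1.4093 + -0.023969·15.5078 = 0.0940  (Oracle)
  w_1 = 0.330427·1.2226 + -0.023969·9.1693 = 0.1842  (Unilever)
  w_2 = 0.330427·1.4002 + -0.023969·9.9347 = 0.2245  (Xerox)
  w_3 = 0.330427·0.4959 + -0.023969·10.1284 = -0.0789  (Walmart)
  w_4 = 0.330427·3.3844 + -0.023969·22.6151 = 0.5762  (Tesla)
Σw_i=1.0000  μᵀw=0.1480
σ²=wᵀΣw=λ₁·μ_p+λ₂ = 0.330427·0.148 + -0.023969 = 0.024934 ≈ 0.0249


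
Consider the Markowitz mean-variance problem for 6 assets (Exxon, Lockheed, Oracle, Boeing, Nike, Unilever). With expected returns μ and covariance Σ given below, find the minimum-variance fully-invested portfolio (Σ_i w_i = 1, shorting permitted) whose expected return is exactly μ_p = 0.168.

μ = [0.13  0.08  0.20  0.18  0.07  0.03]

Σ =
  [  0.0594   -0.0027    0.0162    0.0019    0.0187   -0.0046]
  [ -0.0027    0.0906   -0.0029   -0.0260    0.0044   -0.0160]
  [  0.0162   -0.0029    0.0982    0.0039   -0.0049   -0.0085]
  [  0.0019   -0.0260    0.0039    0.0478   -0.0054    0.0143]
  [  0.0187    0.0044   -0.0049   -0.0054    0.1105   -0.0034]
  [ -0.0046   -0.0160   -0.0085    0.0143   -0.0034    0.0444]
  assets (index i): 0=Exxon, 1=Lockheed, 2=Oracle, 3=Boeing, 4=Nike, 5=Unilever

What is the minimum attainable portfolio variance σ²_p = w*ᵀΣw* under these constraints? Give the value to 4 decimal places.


0.0182

g=Σ⁻¹μ = [1.5207  2.4249  1.7448  4.7872  0.6077  0.5458]
h=Σ⁻¹𝟙 = [13.7348  23.3297  10.3503  25.1168  8.3100  26.8810]
a=μᵀg=1.661262  b=𝟙ᵀg=11.631130  c=𝟙ᵀh=107.722663  D=ac−b²=43.672427
λ₁=(c·0.168−b)/D = (107.722663·0.168−11.631130)/43.672427 = 0.148063
λ₂=(a−b·0.168)/D = (1.661262−11.631130·0.168)/43.672427 = -0.006704
w* = 0.148063·g + -0.006704·h:
  w_0 = 0.148063·1.5207 + -0.006704·13.7348 = 0.1331  (Exxon)
  w_1 = 0.148063·2.4249 + -0.006704·23.3297 = 0.2026  (Lockheed)
  w_2 = 0.148063·1.7448 + -0.006704·10.3503 = 0.1890  (Oracle)
  w_3 = 0.148063·4.7872 + -0.006704·25.1168 = 0.5404  (Boeing)
  w_4 = 0.148063·0.6077 + -0.006704·8.3100 = 0.0343  (Nike)
  w_5 = 0.148063·0.5458 + -0.006704·26.8810 = -0.0994  (Unilever)
Σw_i=1.0000  μᵀw=0.1680
σ²=wᵀΣw=λ₁·μ_p+λ₂ = 0.148063·0.168 + -0.006704 = 0.018171 ≈ 0.0182


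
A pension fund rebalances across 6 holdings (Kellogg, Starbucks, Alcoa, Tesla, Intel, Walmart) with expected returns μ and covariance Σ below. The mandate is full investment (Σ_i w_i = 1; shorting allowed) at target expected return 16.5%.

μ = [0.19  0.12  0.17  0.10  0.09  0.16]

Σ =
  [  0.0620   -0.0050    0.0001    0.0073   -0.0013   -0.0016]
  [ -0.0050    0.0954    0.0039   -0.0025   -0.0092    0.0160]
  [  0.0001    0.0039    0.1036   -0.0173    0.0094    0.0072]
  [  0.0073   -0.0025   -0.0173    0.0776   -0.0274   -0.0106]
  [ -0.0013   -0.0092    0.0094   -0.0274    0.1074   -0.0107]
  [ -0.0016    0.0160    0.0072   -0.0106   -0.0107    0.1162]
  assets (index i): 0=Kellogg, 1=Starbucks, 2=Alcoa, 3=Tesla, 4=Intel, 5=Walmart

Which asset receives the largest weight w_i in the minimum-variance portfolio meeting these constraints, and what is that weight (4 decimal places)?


Kellogg (0.4417)

x=Σ⁻¹μ = [2.9809  1.3025  1.7105  2.1757  1.5377  1.4727]
y=Σ⁻¹𝟙 = [15.1175  11.2540  10.6110  21.1845  15.9308  10.0064]
a=μᵀx=1.605036  b=𝟙ᵀx=11.179899  c=𝟙ᵀy=84.104086  D=ac−b²=9.999955
λ₁=(c·0.165−b)/D = (84.104086·0.165−11.179899)/9.999955 = 0.269729
λ₂=(a−b·0.165)/D = (1.605036−11.179899·0.165)/9.999955 = -0.023965
w* = 0.269729·x + -0.023965·y:
  w_0 = 0.269729·2.9809 + -0.023965·15.1175 = 0.4417  (Kellogg)
  w_1 = 0.269729·1.3025 + -0.023965·11.2540 = 0.0816  (Starbucks)
  w_2 = 0.269729·1.7105 + -0.023965·10.6110 = 0.2071  (Alcoa)
  w_3 = 0.269729·2.1757 + -0.023965·21.1845 = 0.0792  (Tesla)
  w_4 = 0.269729·1.5377 + -0.023965·15.9308 = 0.0330  (Intel)
  w_5 = 0.269729·1.4727 + -0.023965·10.0064 = 0.1574  (Walmart)
Σw_i=1.0000  μᵀw=0.1650
σ²=wᵀΣw=λ₁·μ_p+λ₂ = 0.269729·0.165 + -0.023965 = 0.020540 ≈ 0.0205


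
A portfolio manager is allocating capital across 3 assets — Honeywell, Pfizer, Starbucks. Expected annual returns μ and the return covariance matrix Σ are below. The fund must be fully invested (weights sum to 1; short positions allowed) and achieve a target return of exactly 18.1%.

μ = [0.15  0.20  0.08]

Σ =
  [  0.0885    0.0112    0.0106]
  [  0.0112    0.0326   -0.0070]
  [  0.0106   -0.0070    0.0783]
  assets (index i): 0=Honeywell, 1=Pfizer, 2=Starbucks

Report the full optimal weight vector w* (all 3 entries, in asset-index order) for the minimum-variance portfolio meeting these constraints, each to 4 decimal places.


x=Σ⁻¹μ = [0.7334  6.2001  1.4767]
y=Σ⁻¹𝟙 = [5.4668  31.9943  14.8916]
a=μᵀx=1.468165  b=𝟙ᵀx=8.410201  c=𝟙ᵀy=52.352666  D=ac−b²=6.130854
λ₁=(c·0.181−b)/D = (52.352666·0.181−8.410201)/6.130854 = 0.173814
λ₂=(a−b·0.181)/D = (1.468165−8.410201·0.181)/6.130854 = -0.008821
w* = 0.173814·x + -0.008821·y:
  w_0 = 0.173814·0.7334 + -0.008821·5.4668 = 0.0793  (Honeywell)
  w_1 = 0.173814·6.2001 + -0.008821·31.9943 = 0.7954  (Pfizer)
  w_2 = 0.173814·1.4767 + -0.008821·14.8916 = 0.1253  (Starbucks)
Σw_i=1.0000  μᵀw=0.1810
σ²=wᵀΣw=λ₁·μ_p+λ₂ = 0.173814·0.181 + -0.008821 = 0.022639 ≈ 0.0226

0.0793  0.7954  0.1253


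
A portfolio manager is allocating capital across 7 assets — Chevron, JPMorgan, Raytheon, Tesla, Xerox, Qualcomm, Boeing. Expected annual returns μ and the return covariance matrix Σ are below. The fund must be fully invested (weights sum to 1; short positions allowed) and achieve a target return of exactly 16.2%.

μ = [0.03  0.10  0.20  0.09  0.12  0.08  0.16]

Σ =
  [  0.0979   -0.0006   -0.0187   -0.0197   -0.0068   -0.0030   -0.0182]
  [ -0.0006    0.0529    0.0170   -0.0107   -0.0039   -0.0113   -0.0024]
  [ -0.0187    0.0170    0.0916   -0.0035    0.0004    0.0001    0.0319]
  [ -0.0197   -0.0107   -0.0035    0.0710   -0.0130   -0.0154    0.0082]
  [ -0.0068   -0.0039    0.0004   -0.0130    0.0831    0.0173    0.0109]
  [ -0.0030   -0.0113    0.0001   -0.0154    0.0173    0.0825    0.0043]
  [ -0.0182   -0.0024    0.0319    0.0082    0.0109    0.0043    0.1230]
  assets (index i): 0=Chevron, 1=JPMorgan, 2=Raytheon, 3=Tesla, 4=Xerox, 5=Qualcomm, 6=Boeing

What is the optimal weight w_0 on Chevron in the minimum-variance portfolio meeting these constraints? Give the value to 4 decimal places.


-0.0343

p=Σ⁻¹μ = [1.5154  2.2964  1.9181  2.6719  1.6928  1.4446  0.6937]
q=Σ⁻¹𝟙 = [20.9872  27.8106  9.2842  30.8414  15.1897  18.9777  5.3047]
a=μᵀp=1.328901  b=𝟙ᵀp=12.232971  c=𝟙ᵀq=128.395479  D=ac−b²=20.979310
λ₁=(c·0.162−b)/D = (128.395479·0.162−12.232971)/20.979310 = 0.408359
λ₂=(a−b·0.162)/D = (1.328901−12.232971·0.162)/20.979310 = -0.031118
w* = 0.408359·p + -0.031118·q:
  w_0 = 0.408359·1.5154 + -0.031118·20.9872 = -0.0343  (Chevron)
  w_1 = 0.408359·2.2964 + -0.031118·27.8106 = 0.0724  (JPMorgan)
  w_2 = 0.408359·1.9181 + -0.031118·9.2842 = 0.4944  (Raytheon)
  w_3 = 0.408359·2.6719 + -0.031118·30.8414 = 0.1314  (Tesla)
  w_4 = 0.408359·1.6928 + -0.031118·15.1897 = 0.2186  (Xerox)
  w_5 = 0.408359·1.4446 + -0.031118·18.9777 = -0.0006  (Qualcomm)
  w_6 = 0.408359·0.6937 + -0.031118·5.3047 = 0.1182  (Boeing)
Σw_i=1.0000  μᵀw=0.1620
σ²=wᵀΣw=λ₁·μ_p+λ₂ = 0.408359·0.162 + -0.031118 = 0.035036 ≈ 0.0350


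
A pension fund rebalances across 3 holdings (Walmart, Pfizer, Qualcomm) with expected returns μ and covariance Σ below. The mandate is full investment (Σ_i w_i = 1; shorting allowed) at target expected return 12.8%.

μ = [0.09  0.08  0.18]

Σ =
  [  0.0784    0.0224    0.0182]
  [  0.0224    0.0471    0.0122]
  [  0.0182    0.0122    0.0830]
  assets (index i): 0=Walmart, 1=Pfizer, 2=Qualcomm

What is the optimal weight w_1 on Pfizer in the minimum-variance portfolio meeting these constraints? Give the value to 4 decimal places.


0.3826

g=Σ⁻¹μ = [0.4135  1.0017  1.9308]
h=Σ⁻¹𝟙 = [6.2191  16.1199  8.3150]
a=μᵀg=0.464893  b=𝟙ᵀg=3.346023  c=𝟙ᵀh=30.654092  D=ac−b²=3.054986
λ₁=(c·0.128−b)/D = (30.654092·0.128−3.346023)/3.054986 = 0.189101
λ₂=(a−b·0.128)/D = (0.464893−3.346023·0.128)/3.054986 = 0.011981
w* = 0.189101·g + 0.011981·h:
  w_0 = 0.189101·0.4135 + 0.011981·6.2191 = 0.1527  (Walmart)
  w_1 = 0.189101·1.0017 + 0.011981·16.1199 = 0.3826  (Pfizer)
  w_2 = 0.189101·1.9308 + 0.011981·8.3150 = 0.4647  (Qualcomm)
Σw_i=1.0000  μᵀw=0.1280
σ²=wᵀΣw=λ₁·μ_p+λ₂ = 0.189101·0.128 + 0.011981 = 0.036186 ≈ 0.0362


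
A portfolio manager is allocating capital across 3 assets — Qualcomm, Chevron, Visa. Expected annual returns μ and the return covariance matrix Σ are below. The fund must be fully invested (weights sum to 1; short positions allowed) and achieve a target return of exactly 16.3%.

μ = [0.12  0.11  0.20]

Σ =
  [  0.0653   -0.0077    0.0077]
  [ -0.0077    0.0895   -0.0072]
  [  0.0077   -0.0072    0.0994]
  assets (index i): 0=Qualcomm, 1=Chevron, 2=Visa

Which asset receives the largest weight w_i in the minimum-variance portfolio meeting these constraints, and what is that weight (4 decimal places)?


g=Σ⁻¹μ = [1.7854  1.5424  1.9855]
h=Σ⁻¹𝟙 = [15.7277  13.3152  9.8065]
a=μᵀg=0.781010  b=𝟙ᵀg=5.313292  c=𝟙ᵀh=38.849368  D=ac−b²=2.110677
λ₁=(c·0.163−b)/D = (38.849368·0.163−5.313292)/2.110677 = 0.482857
λ₂=(a−b·0.163)/D = (0.781010−5.313292·0.163)/2.110677 = -0.040298
w* = 0.482857·g + -0.040298·h:
  w_0 = 0.482857·1.7854 + -0.040298·15.7277 = 0.2283  (Qualcomm)
  w_1 = 0.482857·1.5424 + -0.040298·13.3152 = 0.2082  (Chevron)
  w_2 = 0.482857·1.9855 + -0.040298·9.8065 = 0.5635  (Visa)
Σw_i=1.0000  μᵀw=0.1630
σ²=wᵀΣw=λ₁·μ_p+λ₂ = 0.482857·0.163 + -0.040298 = 0.038407 ≈ 0.0384

Visa (0.5635)


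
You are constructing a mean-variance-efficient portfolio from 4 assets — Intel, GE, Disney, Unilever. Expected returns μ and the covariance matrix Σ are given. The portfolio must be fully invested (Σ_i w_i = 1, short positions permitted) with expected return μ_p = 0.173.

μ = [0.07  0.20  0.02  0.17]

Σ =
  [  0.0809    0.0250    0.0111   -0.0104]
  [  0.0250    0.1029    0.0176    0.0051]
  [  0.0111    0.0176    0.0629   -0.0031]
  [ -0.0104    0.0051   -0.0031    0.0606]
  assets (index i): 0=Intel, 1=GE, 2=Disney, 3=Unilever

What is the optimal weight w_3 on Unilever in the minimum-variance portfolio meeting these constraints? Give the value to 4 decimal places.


0.5625

g=Σ⁻¹μ = [0.7317  1.6511  -0.1359  2.7850]
h=Σ⁻¹𝟙 = [11.8081  3.5589  13.7517  18.9321]
a=μᵀg=0.852158  b=𝟙ᵀg=5.031841  c=𝟙ᵀh=48.050829  D=ac−b²=15.627492
λ₁=(c·0.173−b)/D = (48.050829·0.173−5.031841)/15.627492 = 0.209947
λ₂=(a−b·0.173)/D = (0.852158−5.031841·0.173)/15.627492 = -0.001174
w* = 0.209947·g + -0.001174·h:
  w_0 = 0.209947·0.7317 + -0.001174·11.8081 = 0.1398  (Intel)
  w_1 = 0.209947·1.6511 + -0.001174·3.5589 = 0.3425  (GE)
  w_2 = 0.209947·-0.1359 + -0.001174·13.7517 = -0.0447  (Disney)
  w_3 = 0.209947·2.7850 + -0.001174·18.9321 = 0.5625  (Unilever)
Σw_i=1.0000  μᵀw=0.1730
σ²=wᵀΣw=λ₁·μ_p+λ₂ = 0.209947·0.173 + -0.001174 = 0.035147 ≈ 0.0351


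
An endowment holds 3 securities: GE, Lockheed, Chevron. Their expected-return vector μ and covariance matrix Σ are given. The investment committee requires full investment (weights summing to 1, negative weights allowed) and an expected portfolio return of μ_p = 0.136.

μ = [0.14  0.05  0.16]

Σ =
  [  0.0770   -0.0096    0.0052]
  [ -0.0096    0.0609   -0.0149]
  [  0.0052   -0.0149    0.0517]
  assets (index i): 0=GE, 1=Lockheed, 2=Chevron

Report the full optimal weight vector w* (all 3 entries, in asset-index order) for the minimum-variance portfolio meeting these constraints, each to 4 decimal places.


0.2759  0.1680  0.5561

x=Σ⁻¹μ = [1.8278  1.9595  3.4757]
y=Σ⁻¹𝟙 = [14.3896  24.8168  25.0473]
a=μᵀx=0.909970  b=𝟙ᵀx=7.262945  c=𝟙ᵀy=64.253664  D=ac−b²=5.718537
λ₁=(c·0.136−b)/D = (64.253664·0.136−7.262945)/5.718537 = 0.258030
λ₂=(a−b·0.136)/D = (0.909970−7.262945·0.136)/5.718537 = -0.013603
w* = 0.258030·x + -0.013603·y:
  w_0 = 0.258030·1.8278 + -0.013603·14.3896 = 0.2759  (GE)
  w_1 = 0.258030·1.9595 + -0.013603·24.8168 = 0.1680  (Lockheed)
  w_2 = 0.258030·3.4757 + -0.013603·25.0473 = 0.5561  (Chevron)
Σw_i=1.0000  μᵀw=0.1360
σ²=wᵀΣw=λ₁·μ_p+λ₂ = 0.258030·0.136 + -0.013603 = 0.021489 ≈ 0.0215


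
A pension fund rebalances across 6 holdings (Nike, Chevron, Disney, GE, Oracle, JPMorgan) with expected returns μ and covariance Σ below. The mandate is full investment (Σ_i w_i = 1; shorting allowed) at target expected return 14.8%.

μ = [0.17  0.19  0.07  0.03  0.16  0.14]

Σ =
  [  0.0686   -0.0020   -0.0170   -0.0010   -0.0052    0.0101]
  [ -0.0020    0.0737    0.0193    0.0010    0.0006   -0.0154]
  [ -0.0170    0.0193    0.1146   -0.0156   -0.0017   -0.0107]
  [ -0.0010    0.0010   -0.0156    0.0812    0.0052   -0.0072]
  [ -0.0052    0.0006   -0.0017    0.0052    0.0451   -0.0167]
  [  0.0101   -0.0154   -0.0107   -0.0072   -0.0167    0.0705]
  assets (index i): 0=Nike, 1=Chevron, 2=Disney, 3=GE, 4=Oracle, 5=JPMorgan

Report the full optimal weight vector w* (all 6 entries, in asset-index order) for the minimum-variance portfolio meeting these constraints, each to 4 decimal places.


u=Σ⁻¹μ = [2.6642  3.1204  0.9787  0.5506  5.1617  3.7132]
v=Σ⁻¹𝟙 = [17.2158  15.5029  13.6926  15.2298  32.5011  26.4368]
a=μᵀu=2.476559  b=𝟙ᵀu=16.188936  c=𝟙ᵀv=120.578968  D=ac−b²=36.539304
λ₁=(c·0.148−b)/D = (120.578968·0.148−16.188936)/36.539304 = 0.045342
λ₂=(a−b·0.148)/D = (2.476559−16.188936·0.148)/36.539304 = 0.002206
w* = 0.045342·u + 0.002206·v:
  w_0 = 0.045342·2.6642 + 0.002206·17.2158 = 0.1588  (Nike)
  w_1 = 0.045342·3.1204 + 0.002206·15.5029 = 0.1757  (Chevron)
  w_2 = 0.045342·0.9787 + 0.002206·13.6926 = 0.0746  (Disney)
  w_3 = 0.045342·0.5506 + 0.002206·15.2298 = 0.0586  (GE)
  w_4 = 0.045342·5.1617 + 0.002206·32.5011 = 0.3057  (Oracle)
  w_5 = 0.045342·3.7132 + 0.002206·26.4368 = 0.2267  (JPMorgan)
Σw_i=1.0000  μᵀw=0.1480
σ²=wᵀΣw=λ₁·μ_p+λ₂ = 0.045342·0.148 + 0.002206 = 0.008916 ≈ 0.0089

0.1588  0.1757  0.0746  0.0586  0.3057  0.2267


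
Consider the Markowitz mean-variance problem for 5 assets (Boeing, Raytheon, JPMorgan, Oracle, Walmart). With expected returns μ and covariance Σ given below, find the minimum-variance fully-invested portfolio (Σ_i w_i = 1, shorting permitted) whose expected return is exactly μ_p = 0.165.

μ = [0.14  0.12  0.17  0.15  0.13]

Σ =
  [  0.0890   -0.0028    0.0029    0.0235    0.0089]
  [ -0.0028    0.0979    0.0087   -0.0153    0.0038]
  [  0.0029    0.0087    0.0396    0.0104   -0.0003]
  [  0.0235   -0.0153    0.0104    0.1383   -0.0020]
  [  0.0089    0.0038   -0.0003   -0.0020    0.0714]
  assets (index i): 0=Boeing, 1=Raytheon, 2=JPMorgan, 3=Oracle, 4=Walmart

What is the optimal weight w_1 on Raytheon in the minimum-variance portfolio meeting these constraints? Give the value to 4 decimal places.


-0.0567

g=Σ⁻¹μ = [1.1174  0.9693  3.8167  0.7391  1.6666]
h=Σ⁻¹𝟙 = [8.1137  8.8973  21.3787  5.4132  12.7622]
a=μᵀg=1.249102  b=𝟙ᵀg=8.309032  c=𝟙ᵀh=56.565061  D=ac−b²=1.615547
λ₁=(c·0.165−b)/D = (56.565061·0.165−8.309032)/1.615547 = 0.633967
λ₂=(a−b·0.165)/D = (1.249102−8.309032·0.165)/1.615547 = -0.075447
w* = 0.633967·g + -0.075447·h:
  w_0 = 0.633967·1.1174 + -0.075447·8.1137 = 0.0962  (Boeing)
  w_1 = 0.633967·0.9693 + -0.075447·8.8973 = -0.0567  (Raytheon)
  w_2 = 0.633967·3.8167 + -0.075447·21.3787 = 0.8067  (JPMorgan)
  w_3 = 0.633967·0.7391 + -0.075447·5.4132 = 0.0601  (Oracle)
  w_4 = 0.633967·1.6666 + -0.075447·12.7622 = 0.0937  (Walmart)
Σw_i=1.0000  μᵀw=0.1650
σ²=wᵀΣw=λ₁·μ_p+λ₂ = 0.633967·0.165 + -0.075447 = 0.029158 ≈ 0.0292


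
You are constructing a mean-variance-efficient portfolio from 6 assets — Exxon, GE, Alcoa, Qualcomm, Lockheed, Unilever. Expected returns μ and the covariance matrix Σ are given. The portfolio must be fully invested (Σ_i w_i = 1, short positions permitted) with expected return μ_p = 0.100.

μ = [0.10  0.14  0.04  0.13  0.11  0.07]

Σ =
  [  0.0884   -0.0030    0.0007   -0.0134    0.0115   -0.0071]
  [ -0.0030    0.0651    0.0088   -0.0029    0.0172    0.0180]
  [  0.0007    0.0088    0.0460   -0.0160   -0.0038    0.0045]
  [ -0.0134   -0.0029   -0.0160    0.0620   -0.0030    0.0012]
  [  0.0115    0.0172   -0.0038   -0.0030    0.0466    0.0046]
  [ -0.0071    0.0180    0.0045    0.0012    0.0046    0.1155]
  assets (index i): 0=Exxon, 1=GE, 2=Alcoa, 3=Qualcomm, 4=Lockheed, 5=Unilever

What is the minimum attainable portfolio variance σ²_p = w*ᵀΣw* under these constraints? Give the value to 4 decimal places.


u=Σ⁻¹μ = [1.4234  1.5855  1.7020  2.9960  1.7281  0.2802]
v=Σ⁻¹𝟙 = [13.4989  6.1153  31.1847  28.2084  19.6132  6.2456]
a=μᵀu=1.031567  b=𝟙ᵀu=9.715154  c=𝟙ᵀv=104.866057  D=ac−b²=13.792160
λ₁=(c·0.100−b)/D = (104.866057·0.100−9.715154)/13.792160 = 0.055934
λ₂=(a−b·0.100)/D = (1.031567−9.715154·0.100)/13.792160 = 0.004354
w* = 0.055934·u + 0.004354·v:
  w_0 = 0.055934·1.4234 + 0.004354·13.4989 = 0.1384  (Exxon)
  w_1 = 0.055934·1.5855 + 0.004354·6.1153 = 0.1153  (GE)
  w_2 = 0.055934·1.7020 + 0.004354·31.1847 = 0.2310  (Alcoa)
  w_3 = 0.055934·2.9960 + 0.004354·28.2084 = 0.2904  (Qualcomm)
  w_4 = 0.055934·1.7281 + 0.004354·19.6132 = 0.1821  (Lockheed)
  w_5 = 0.055934·0.2802 + 0.004354·6.2456 = 0.0429  (Unilever)
Σw_i=1.0000  μᵀw=0.1000
σ²=wᵀΣw=λ₁·μ_p+λ₂ = 0.055934·0.100 + 0.004354 = 0.009947 ≈ 0.0099

0.0099


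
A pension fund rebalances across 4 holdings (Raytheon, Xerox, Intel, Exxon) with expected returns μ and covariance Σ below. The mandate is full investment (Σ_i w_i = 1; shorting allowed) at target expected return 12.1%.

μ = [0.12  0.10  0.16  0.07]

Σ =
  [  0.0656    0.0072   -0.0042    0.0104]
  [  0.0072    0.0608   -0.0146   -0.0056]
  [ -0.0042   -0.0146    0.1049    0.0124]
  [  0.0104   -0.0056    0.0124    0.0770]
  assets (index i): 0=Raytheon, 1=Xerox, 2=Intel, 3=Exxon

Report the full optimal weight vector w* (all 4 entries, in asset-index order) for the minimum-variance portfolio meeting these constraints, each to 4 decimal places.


0.2782  0.3268  0.3032  0.0918

p=Σ⁻¹μ = [1.6471  1.9306  1.7963  0.5377]
q=Σ⁻¹𝟙 = [12.1902  18.7291  11.3420  10.8762]
a=μᵀp=0.715770  b=𝟙ᵀp=5.911789  c=𝟙ᵀq=53.137487  D=ac−b²=3.084953
λ₁=(c·0.121−b)/D = (53.137487·0.121−5.911789)/3.084953 = 0.167862
λ₂=(a−b·0.121)/D = (0.715770−5.911789·0.121)/3.084953 = 0.000144
w* = 0.167862·p + 0.000144·q:
  w_0 = 0.167862·1.6471 + 0.000144·12.1902 = 0.2782  (Raytheon)
  w_1 = 0.167862·1.9306 + 0.000144·18.7291 = 0.3268  (Xerox)
  w_2 = 0.167862·1.7963 + 0.000144·11.3420 = 0.3032  (Intel)
  w_3 = 0.167862·0.5377 + 0.000144·10.8762 = 0.0918  (Exxon)
Σw_i=1.0000  μᵀw=0.1210
σ²=wᵀΣw=λ₁·μ_p+λ₂ = 0.167862·0.121 + 0.000144 = 0.020455 ≈ 0.0205


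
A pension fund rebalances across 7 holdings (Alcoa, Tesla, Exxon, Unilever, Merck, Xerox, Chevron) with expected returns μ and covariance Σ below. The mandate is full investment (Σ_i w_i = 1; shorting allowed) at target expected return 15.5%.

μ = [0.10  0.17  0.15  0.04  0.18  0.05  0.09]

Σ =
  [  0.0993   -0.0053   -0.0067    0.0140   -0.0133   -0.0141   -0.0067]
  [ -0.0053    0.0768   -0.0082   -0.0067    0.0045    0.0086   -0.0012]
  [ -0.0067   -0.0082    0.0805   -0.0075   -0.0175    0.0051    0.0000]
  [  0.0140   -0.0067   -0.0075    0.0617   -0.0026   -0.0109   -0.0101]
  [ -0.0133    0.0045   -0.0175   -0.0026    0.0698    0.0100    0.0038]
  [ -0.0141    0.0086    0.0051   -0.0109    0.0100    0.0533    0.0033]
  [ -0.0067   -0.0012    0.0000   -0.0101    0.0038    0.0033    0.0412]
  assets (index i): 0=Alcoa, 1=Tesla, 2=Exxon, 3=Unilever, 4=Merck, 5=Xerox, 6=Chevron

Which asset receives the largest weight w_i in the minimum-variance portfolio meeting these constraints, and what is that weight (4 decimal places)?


Merck (0.3107)

u=Σ⁻¹μ = [1.8097  2.6246  3.1558  1.5100  3.4327  0.1956  2.5931]
v=Σ⁻¹𝟙 = [15.7561  15.9116  20.5374  25.8620  18.1195  18.3988  30.4926]
a=μᵀu=2.021967  b=𝟙ᵀu=15.321461  c=𝟙ᵀv=145.078030  D=ac−b²=58.595770
λ₁=(c·0.155−b)/D = (145.078030·0.155−15.321461)/58.595770 = 0.122289
λ₂=(a−b·0.155)/D = (2.021967−15.321461·0.155)/58.595770 = -0.006022
w* = 0.122289·u + -0.006022·v:
  w_0 = 0.122289·1.8097 + -0.006022·15.7561 = 0.1264  (Alcoa)
  w_1 = 0.122289·2.6246 + -0.006022·15.9116 = 0.2251  (Tesla)
  w_2 = 0.122289·3.1558 + -0.006022·20.5374 = 0.2623  (Exxon)
  w_3 = 0.122289·1.5100 + -0.006022·25.8620 = 0.0289  (Unilever)
  w_4 = 0.122289·3.4327 + -0.006022·18.1195 = 0.3107  (Merck)
  w_5 = 0.122289·0.1956 + -0.006022·18.3988 = -0.0869  (Xerox)
  w_6 = 0.122289·2.5931 + -0.006022·30.4926 = 0.1335  (Chevron)
Σw_i=1.0000  μᵀw=0.1550
σ²=wᵀΣw=λ₁·μ_p+λ₂ = 0.122289·0.155 + -0.006022 = 0.012933 ≈ 0.0129


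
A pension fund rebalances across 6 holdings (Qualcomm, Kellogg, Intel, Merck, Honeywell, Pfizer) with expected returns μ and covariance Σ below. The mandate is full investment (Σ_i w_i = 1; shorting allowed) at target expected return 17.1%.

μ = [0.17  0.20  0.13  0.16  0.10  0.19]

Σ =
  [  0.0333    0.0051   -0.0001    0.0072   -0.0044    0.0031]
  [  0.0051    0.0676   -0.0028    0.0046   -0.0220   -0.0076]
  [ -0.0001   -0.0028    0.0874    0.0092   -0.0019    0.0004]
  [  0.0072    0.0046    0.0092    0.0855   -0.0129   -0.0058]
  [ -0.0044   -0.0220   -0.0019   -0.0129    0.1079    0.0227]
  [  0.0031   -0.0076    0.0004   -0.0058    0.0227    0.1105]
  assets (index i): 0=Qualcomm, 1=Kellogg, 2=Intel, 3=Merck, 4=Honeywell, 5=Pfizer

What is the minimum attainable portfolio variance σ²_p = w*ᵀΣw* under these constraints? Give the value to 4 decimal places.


0.0131

u=Σ⁻¹μ = [4.3478  3.3022  1.4665  1.5256  1.6576  1.5588]
v=Σ⁻¹𝟙 = [26.3482  17.9190  11.2746  9.8785  13.8665  7.1721]
a=μᵀu=2.296257  b=𝟙ᵀu=13.858614  c=𝟙ᵀv=86.458991  D=ac−b²=6.470867
λ₁=(c·0.171−b)/D = (86.458991·0.171−13.858614)/6.470867 = 0.143083
λ₂=(a−b·0.171)/D = (2.296257−13.858614·0.171)/6.470867 = -0.011369
w* = 0.143083·u + -0.011369·v:
  w_0 = 0.143083·4.3478 + -0.011369·26.3482 = 0.3226  (Qualcomm)
  w_1 = 0.143083·3.3022 + -0.011369·17.9190 = 0.2688  (Kellogg)
  w_2 = 0.143083·1.4665 + -0.011369·11.2746 = 0.0817  (Intel)
  w_3 = 0.143083·1.5256 + -0.011369·9.8785 = 0.1060  (Merck)
  w_4 = 0.143083·1.6576 + -0.011369·13.8665 = 0.0795  (Honeywell)
  w_5 = 0.143083·1.5588 + -0.011369·7.1721 = 0.1415  (Pfizer)
Σw_i=1.0000  μᵀw=0.1710
σ²=wᵀΣw=λ₁·μ_p+λ₂ = 0.143083·0.171 + -0.011369 = 0.013098 ≈ 0.0131


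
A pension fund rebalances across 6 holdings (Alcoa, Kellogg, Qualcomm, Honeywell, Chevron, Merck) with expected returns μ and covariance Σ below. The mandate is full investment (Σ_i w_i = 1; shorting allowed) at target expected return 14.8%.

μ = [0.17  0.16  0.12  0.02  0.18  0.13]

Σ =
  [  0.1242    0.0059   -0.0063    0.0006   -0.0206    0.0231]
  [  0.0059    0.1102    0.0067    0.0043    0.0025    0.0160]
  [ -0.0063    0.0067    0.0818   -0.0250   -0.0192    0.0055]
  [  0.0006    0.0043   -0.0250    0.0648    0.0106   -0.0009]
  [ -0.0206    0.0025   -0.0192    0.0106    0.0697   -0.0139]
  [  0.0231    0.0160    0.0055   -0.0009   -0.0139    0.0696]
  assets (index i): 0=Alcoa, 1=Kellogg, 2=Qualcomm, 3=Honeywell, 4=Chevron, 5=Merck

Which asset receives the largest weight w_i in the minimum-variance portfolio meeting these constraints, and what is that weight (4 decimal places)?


x=Σ⁻¹μ = [1.8115  0.8408  2.5502  0.5829  4.0378  1.6857]
y=Σ⁻¹𝟙 = [10.3888  3.8566  23.5688  20.5505  23.2550  13.0808]
a=μᵀx=1.706105  b=𝟙ᵀx=11.508822  c=𝟙ᵀy=94.700482  D=ac−b²=29.115943
λ₁=(c·0.148−b)/D = (94.700482·0.148−11.508822)/29.115943 = 0.086099
λ₂=(a−b·0.148)/D = (1.706105−11.508822·0.148)/29.115943 = 0.000096
w* = 0.086099·x + 0.000096·y:
  w_0 = 0.086099·1.8115 + 0.000096·10.3888 = 0.1570  (Alcoa)
  w_1 = 0.086099·0.8408 + 0.000096·3.8566 = 0.0728  (Kellogg)
  w_2 = 0.086099·2.5502 + 0.000096·23.5688 = 0.2218  (Qualcomm)
  w_3 = 0.086099·0.5829 + 0.000096·20.5505 = 0.0522  (Honeywell)
  w_4 = 0.086099·4.0378 + 0.000096·23.2550 = 0.3499  (Chevron)
  w_5 = 0.086099·1.6857 + 0.000096·13.0808 = 0.1464  (Merck)
Σw_i=1.0000  μᵀw=0.1480
σ²=wᵀΣw=λ₁·μ_p+λ₂ = 0.086099·0.148 + 0.000096 = 0.012839 ≈ 0.0128

Chevron (0.3499)


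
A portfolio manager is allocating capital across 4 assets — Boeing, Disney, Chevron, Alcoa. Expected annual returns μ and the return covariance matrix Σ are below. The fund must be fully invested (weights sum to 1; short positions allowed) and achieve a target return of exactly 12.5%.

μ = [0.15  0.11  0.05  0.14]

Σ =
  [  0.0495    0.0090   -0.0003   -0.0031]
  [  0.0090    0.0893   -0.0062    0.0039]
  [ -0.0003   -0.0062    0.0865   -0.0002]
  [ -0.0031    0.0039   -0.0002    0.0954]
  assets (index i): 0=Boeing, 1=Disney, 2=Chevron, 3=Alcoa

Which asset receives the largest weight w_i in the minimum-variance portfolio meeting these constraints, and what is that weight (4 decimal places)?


Boeing (0.4408)

u=Σ⁻¹μ = [2.9642  0.9120  0.6572  1.5279]
v=Σ⁻¹𝟙 = [19.1944  9.6518  12.3439  10.7372]
a=μᵀu=0.791710  b=𝟙ᵀu=6.061262  c=𝟙ᵀv=51.927307  D=ac−b²=4.372480
λ₁=(c·0.125−b)/D = (51.927307·0.125−6.061262)/4.372480 = 0.098263
λ₂=(a−b·0.125)/D = (0.791710−6.061262·0.125)/4.372480 = 0.007788
w* = 0.098263·u + 0.007788·v:
  w_0 = 0.098263·2.9642 + 0.007788·19.1944 = 0.4408  (Boeing)
  w_1 = 0.098263·0.9120 + 0.007788·9.6518 = 0.1648  (Disney)
  w_2 = 0.098263·0.6572 + 0.007788·12.3439 = 0.1607  (Chevron)
  w_3 = 0.098263·1.5279 + 0.007788·10.7372 = 0.2338  (Alcoa)
Σw_i=1.0000  μᵀw=0.1250
σ²=wᵀΣw=λ₁·μ_p+λ₂ = 0.098263·0.125 + 0.007788 = 0.020071 ≈ 0.0201
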